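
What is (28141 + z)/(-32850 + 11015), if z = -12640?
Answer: -15501/21835 ≈ -0.70992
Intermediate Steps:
(28141 + z)/(-32850 + 11015) = (28141 - 12640)/(-32850 + 11015) = 15501/(-21835) = 15501*(-1/21835) = -15501/21835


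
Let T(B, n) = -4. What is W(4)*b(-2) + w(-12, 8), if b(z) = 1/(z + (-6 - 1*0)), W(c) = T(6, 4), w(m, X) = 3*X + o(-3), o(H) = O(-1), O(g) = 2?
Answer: 53/2 ≈ 26.500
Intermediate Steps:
o(H) = 2
w(m, X) = 2 + 3*X (w(m, X) = 3*X + 2 = 2 + 3*X)
W(c) = -4
b(z) = 1/(-6 + z) (b(z) = 1/(z + (-6 + 0)) = 1/(z - 6) = 1/(-6 + z))
W(4)*b(-2) + w(-12, 8) = -4/(-6 - 2) + (2 + 3*8) = -4/(-8) + (2 + 24) = -4*(-1/8) + 26 = 1/2 + 26 = 53/2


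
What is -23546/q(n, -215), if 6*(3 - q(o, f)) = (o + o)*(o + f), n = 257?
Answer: 23546/3595 ≈ 6.5497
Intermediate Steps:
q(o, f) = 3 - o*(f + o)/3 (q(o, f) = 3 - (o + o)*(o + f)/6 = 3 - 2*o*(f + o)/6 = 3 - o*(f + o)/3)
-23546/q(n, -215) = -23546/(3 - 1/3*257**2 - 1/3*(-215)*257) = -23546/(3 - 1/3*66049 + 55255/3) = -23546/(3 - 66049/3 + 55255/3) = -23546/(-3595) = -23546*(-1/3595) = 23546/3595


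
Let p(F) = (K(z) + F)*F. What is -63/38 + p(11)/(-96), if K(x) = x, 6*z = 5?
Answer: -32983/10944 ≈ -3.0138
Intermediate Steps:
z = ⅚ (z = (⅙)*5 = ⅚ ≈ 0.83333)
p(F) = F*(⅚ + F) (p(F) = (⅚ + F)*F = F*(⅚ + F))
-63/38 + p(11)/(-96) = -63/38 + ((⅙)*11*(5 + 6*11))/(-96) = -63*1/38 + ((⅙)*11*(5 + 66))*(-1/96) = -63/38 + ((⅙)*11*71)*(-1/96) = -63/38 + (781/6)*(-1/96) = -63/38 - 781/576 = -32983/10944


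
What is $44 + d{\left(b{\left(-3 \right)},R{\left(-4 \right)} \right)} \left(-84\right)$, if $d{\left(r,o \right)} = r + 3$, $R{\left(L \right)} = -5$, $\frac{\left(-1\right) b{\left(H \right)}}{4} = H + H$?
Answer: $-2224$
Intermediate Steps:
$b{\left(H \right)} = - 8 H$ ($b{\left(H \right)} = - 4 \left(H + H\right) = - 4 \cdot 2 H = - 8 H$)
$d{\left(r,o \right)} = 3 + r$
$44 + d{\left(b{\left(-3 \right)},R{\left(-4 \right)} \right)} \left(-84\right) = 44 + \left(3 - -24\right) \left(-84\right) = 44 + \left(3 + 24\right) \left(-84\right) = 44 + 27 \left(-84\right) = 44 - 2268 = -2224$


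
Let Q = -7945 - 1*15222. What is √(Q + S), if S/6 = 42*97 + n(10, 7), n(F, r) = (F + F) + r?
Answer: √1439 ≈ 37.934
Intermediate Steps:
n(F, r) = r + 2*F (n(F, r) = 2*F + r = r + 2*F)
Q = -23167 (Q = -7945 - 15222 = -23167)
S = 24606 (S = 6*(42*97 + (7 + 2*10)) = 6*(4074 + (7 + 20)) = 6*(4074 + 27) = 6*4101 = 24606)
√(Q + S) = √(-23167 + 24606) = √1439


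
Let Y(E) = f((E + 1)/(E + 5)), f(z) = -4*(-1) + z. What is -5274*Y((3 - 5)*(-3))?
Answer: -268974/11 ≈ -24452.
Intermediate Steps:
f(z) = 4 + z
Y(E) = 4 + (1 + E)/(5 + E) (Y(E) = 4 + (E + 1)/(E + 5) = 4 + (1 + E)/(5 + E))
-5274*Y((3 - 5)*(-3)) = -5274*(21 + 5*((3 - 5)*(-3)))/(5 + (3 - 5)*(-3)) = -5274*(21 + 5*(-2*(-3)))/(5 - 2*(-3)) = -5274*(21 + 5*6)/(5 + 6) = -5274*(21 + 30)/11 = -5274*51/11 = -268974/11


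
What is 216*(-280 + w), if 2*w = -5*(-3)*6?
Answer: -50760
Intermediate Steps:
w = 45 (w = (-5*(-3)*6)/2 = (15*6)/2 = (½)*90 = 45)
216*(-280 + w) = 216*(-280 + 45) = 216*(-235) = -50760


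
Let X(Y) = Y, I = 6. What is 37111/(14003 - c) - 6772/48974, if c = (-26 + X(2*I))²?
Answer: 861986555/338092009 ≈ 2.5496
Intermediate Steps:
c = 196 (c = (-26 + 2*6)² = (-26 + 12)² = (-14)² = 196)
37111/(14003 - c) - 6772/48974 = 37111/(14003 - 1*196) - 6772/48974 = 37111/(14003 - 196) - 6772*1/48974 = 37111/13807 - 3386/24487 = 861986555/338092009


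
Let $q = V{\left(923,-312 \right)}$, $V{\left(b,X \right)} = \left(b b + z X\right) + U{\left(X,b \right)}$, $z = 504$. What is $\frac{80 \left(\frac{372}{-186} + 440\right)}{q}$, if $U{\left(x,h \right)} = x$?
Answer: $\frac{35040}{694369} \approx 0.050463$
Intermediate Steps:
$V{\left(b,X \right)} = b^{2} + 505 X$ ($V{\left(b,X \right)} = \left(b b + 504 X\right) + X = \left(b^{2} + 504 X\right) + X = b^{2} + 505 X$)
$q = 694369$ ($q = 923^{2} + 505 \left(-312\right) = 851929 - 157560 = 694369$)
$\frac{80 \left(\frac{372}{-186} + 440\right)}{q} = \frac{80 \left(\frac{372}{-186} + 440\right)}{694369} = 80 \left(372 \left(- \frac{1}{186}\right) + 440\right) \frac{1}{694369} = 80 \left(-2 + 440\right) \frac{1}{694369} = 80 \cdot 438 \cdot \frac{1}{694369} = 35040 \cdot \frac{1}{694369} = \frac{35040}{694369}$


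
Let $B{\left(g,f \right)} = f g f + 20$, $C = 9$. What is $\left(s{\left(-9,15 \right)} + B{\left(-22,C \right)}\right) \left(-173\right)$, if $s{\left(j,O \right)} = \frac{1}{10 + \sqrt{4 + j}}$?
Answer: $\frac{6401000}{21} + \frac{173 i \sqrt{5}}{105} \approx 3.0481 \cdot 10^{5} + 3.6842 i$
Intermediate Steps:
$B{\left(g,f \right)} = 20 + g f^{2}$ ($B{\left(g,f \right)} = g f^{2} + 20 = 20 + g f^{2}$)
$\left(s{\left(-9,15 \right)} + B{\left(-22,C \right)}\right) \left(-173\right) = \left(\frac{1}{10 + \sqrt{4 - 9}} + \left(20 - 22 \cdot 9^{2}\right)\right) \left(-173\right) = \left(\frac{1}{10 + \sqrt{-5}} + \left(20 - 1782\right)\right) \left(-173\right) = \left(\frac{1}{10 + i \sqrt{5}} + \left(20 - 1782\right)\right) \left(-173\right) = \left(\frac{1}{10 + i \sqrt{5}} - 1762\right) \left(-173\right) = \left(-1762 + \frac{1}{10 + i \sqrt{5}}\right) \left(-173\right) = 304826 - \frac{173}{10 + i \sqrt{5}}$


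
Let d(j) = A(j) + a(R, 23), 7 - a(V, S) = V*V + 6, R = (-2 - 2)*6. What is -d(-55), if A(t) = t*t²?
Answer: 166950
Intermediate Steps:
A(t) = t³
R = -24 (R = -4*6 = -24)
a(V, S) = 1 - V² (a(V, S) = 7 - (V*V + 6) = 7 - (V² + 6) = 7 - (6 + V²) = 7 + (-6 - V²) = 1 - V²)
d(j) = -575 + j³ (d(j) = j³ + (1 - 1*(-24)²) = j³ + (1 - 1*576) = j³ + (1 - 576) = j³ - 575 = -575 + j³)
-d(-55) = -(-575 + (-55)³) = -(-575 - 166375) = -1*(-166950) = 166950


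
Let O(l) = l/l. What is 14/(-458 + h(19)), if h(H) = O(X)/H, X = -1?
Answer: -38/1243 ≈ -0.030571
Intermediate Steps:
O(l) = 1
h(H) = 1/H
14/(-458 + h(19)) = 14/(-458 + 1/19) = 14/(-8701/19) = -19/8701*14 = -38/1243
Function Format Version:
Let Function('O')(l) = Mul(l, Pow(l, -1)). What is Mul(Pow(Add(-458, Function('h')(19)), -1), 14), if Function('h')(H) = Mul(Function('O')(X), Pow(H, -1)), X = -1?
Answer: Rational(-38, 1243) ≈ -0.030571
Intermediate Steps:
Function('O')(l) = 1
Function('h')(H) = Pow(H, -1) (Function('h')(H) = Mul(1, Pow(H, -1)) = Pow(H, -1))
Mul(Pow(Add(-458, Function('h')(19)), -1), 14) = Mul(Pow(Add(-458, Pow(19, -1)), -1), 14) = Mul(Pow(Add(-458, Rational(1, 19)), -1), 14) = Mul(Pow(Rational(-8701, 19), -1), 14) = Mul(Rational(-19, 8701), 14) = Rational(-38, 1243)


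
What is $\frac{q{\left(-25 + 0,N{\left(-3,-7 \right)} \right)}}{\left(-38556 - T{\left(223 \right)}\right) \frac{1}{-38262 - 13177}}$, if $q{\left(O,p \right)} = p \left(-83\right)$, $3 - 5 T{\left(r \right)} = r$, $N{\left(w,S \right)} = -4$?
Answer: $\frac{51439}{116} \approx 443.44$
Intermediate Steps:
$T{\left(r \right)} = \frac{3}{5} - \frac{r}{5}$
$q{\left(O,p \right)} = - 83 p$
$\frac{q{\left(-25 + 0,N{\left(-3,-7 \right)} \right)}}{\left(-38556 - T{\left(223 \right)}\right) \frac{1}{-38262 - 13177}} = \frac{\left(-83\right) \left(-4\right)}{\left(-38556 - \left(\frac{3}{5} - \frac{223}{5}\right)\right) \frac{1}{-38262 - 13177}} = \frac{332}{\left(-38556 - \left(\frac{3}{5} - \frac{223}{5}\right)\right) \frac{1}{-51439}} = \frac{332}{\left(-38556 - -44\right) \left(- \frac{1}{51439}\right)} = \frac{332}{\left(-38556 + 44\right) \left(- \frac{1}{51439}\right)} = \frac{332}{\left(-38512\right) \left(- \frac{1}{51439}\right)} = \frac{332}{\frac{38512}{51439}} = 332 \cdot \frac{51439}{38512} = \frac{51439}{116}$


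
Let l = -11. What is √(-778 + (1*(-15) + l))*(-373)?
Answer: -746*I*√201 ≈ -10576.0*I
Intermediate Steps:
√(-778 + (1*(-15) + l))*(-373) = √(-778 + (1*(-15) - 11))*(-373) = √(-778 + (-15 - 11))*(-373) = √(-778 - 26)*(-373) = √(-804)*(-373) = (2*I*√201)*(-373) = -746*I*√201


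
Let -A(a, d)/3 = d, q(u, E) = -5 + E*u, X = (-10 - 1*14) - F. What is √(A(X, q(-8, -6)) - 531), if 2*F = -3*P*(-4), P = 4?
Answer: 2*I*√165 ≈ 25.69*I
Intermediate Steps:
F = 24 (F = (-3*4*(-4))/2 = (-12*(-4))/2 = (½)*48 = 24)
X = -48 (X = (-10 - 1*14) - 1*24 = (-10 - 14) - 24 = -24 - 24 = -48)
A(a, d) = -3*d
√(A(X, q(-8, -6)) - 531) = √(-3*(-5 - 6*(-8)) - 531) = √(-3*(-5 + 48) - 531) = √(-3*43 - 531) = √(-129 - 531) = √(-660) = 2*I*√165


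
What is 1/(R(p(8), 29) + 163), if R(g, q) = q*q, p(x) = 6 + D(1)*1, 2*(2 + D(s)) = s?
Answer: 1/1004 ≈ 0.00099602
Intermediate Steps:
D(s) = -2 + s/2
p(x) = 9/2 (p(x) = 6 + (-2 + (½)*1)*1 = 6 + (-2 + ½)*1 = 6 - 3/2*1 = 6 - 3/2 = 9/2)
R(g, q) = q²
1/(R(p(8), 29) + 163) = 1/(29² + 163) = 1/(841 + 163) = 1/1004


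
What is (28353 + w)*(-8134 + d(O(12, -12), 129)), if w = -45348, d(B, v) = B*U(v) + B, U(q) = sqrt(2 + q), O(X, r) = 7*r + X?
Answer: 139460970 + 1223640*sqrt(131) ≈ 1.5347e+8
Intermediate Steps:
O(X, r) = X + 7*r
d(B, v) = B + B*sqrt(2 + v) (d(B, v) = B*sqrt(2 + v) + B = B + B*sqrt(2 + v))
(28353 + w)*(-8134 + d(O(12, -12), 129)) = (28353 - 45348)*(-8134 + (12 + 7*(-12))*(1 + sqrt(2 + 129))) = -16995*(-8134 + (12 - 84)*(1 + sqrt(131))) = -16995*(-8134 - 72*(1 + sqrt(131))) = -16995*(-8134 + (-72 - 72*sqrt(131))) = -16995*(-8206 - 72*sqrt(131)) = 139460970 + 1223640*sqrt(131)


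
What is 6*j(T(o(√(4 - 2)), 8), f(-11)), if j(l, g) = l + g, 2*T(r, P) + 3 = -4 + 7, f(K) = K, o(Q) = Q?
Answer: -66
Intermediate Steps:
T(r, P) = 0 (T(r, P) = -3/2 + (-4 + 7)/2 = -3/2 + (½)*3 = -3/2 + 3/2 = 0)
j(l, g) = g + l
6*j(T(o(√(4 - 2)), 8), f(-11)) = 6*(-11 + 0) = 6*(-11) = -66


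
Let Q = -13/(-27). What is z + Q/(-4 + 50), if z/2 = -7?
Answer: -17375/1242 ≈ -13.990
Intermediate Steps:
z = -14 (z = 2*(-7) = -14)
Q = 13/27 (Q = -13*(-1/27) = 13/27 ≈ 0.48148)
z + Q/(-4 + 50) = -14 + 13/(27*(-4 + 50)) = -14 + (13/27)/46 = -14 + (13/27)*(1/46) = -14 + 13/1242 = -17375/1242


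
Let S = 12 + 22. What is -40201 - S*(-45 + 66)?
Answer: -40915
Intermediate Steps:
S = 34
-40201 - S*(-45 + 66) = -40201 - 34*(-45 + 66) = -40201 - 34*21 = -40201 - 1*714 = -40201 - 714 = -40915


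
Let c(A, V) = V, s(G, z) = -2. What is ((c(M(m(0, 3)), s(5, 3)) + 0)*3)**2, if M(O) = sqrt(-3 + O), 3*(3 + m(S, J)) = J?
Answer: 36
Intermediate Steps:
m(S, J) = -3 + J/3
((c(M(m(0, 3)), s(5, 3)) + 0)*3)**2 = ((-2 + 0)*3)**2 = (-2*3)**2 = (-6)**2 = 36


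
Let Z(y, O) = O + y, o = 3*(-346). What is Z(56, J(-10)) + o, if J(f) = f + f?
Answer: -1002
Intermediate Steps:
J(f) = 2*f
o = -1038
Z(56, J(-10)) + o = (2*(-10) + 56) - 1038 = (-20 + 56) - 1038 = 36 - 1038 = -1002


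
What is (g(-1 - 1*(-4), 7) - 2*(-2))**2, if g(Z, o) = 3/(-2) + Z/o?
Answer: 1681/196 ≈ 8.5765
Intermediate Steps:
g(Z, o) = -3/2 + Z/o (g(Z, o) = 3*(-1/2) + Z/o = -3/2 + Z/o)
(g(-1 - 1*(-4), 7) - 2*(-2))**2 = ((-3/2 + (-1 - 1*(-4))/7) - 2*(-2))**2 = ((-3/2 + (-1 + 4)*(1/7)) + 4)**2 = ((-3/2 + 3*(1/7)) + 4)**2 = ((-3/2 + 3/7) + 4)**2 = (-15/14 + 4)**2 = (41/14)**2 = 1681/196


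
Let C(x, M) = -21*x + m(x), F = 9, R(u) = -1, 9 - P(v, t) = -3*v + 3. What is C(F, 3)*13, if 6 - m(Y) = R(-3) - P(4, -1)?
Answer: -2132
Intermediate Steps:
P(v, t) = 6 + 3*v (P(v, t) = 9 - (-3*v + 3) = 9 - (3 - 3*v) = 9 + (-3 + 3*v) = 6 + 3*v)
m(Y) = 25 (m(Y) = 6 - (-1 - (6 + 3*4)) = 6 - (-1 - (6 + 12)) = 6 - (-1 - 1*18) = 6 - (-1 - 18) = 6 - 1*(-19) = 6 + 19 = 25)
C(x, M) = 25 - 21*x (C(x, M) = -21*x + 25 = 25 - 21*x)
C(F, 3)*13 = (25 - 21*9)*13 = (25 - 189)*13 = -164*13 = -2132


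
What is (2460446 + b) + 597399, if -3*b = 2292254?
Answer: 6881281/3 ≈ 2.2938e+6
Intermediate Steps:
b = -2292254/3 (b = -⅓*2292254 = -2292254/3 ≈ -7.6409e+5)
(2460446 + b) + 597399 = (2460446 - 2292254/3) + 597399 = 5089084/3 + 597399 = 6881281/3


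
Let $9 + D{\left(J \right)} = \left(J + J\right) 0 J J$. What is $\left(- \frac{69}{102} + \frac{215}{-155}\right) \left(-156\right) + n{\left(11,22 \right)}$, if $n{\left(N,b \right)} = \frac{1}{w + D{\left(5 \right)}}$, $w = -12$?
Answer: $\frac{3562123}{11067} \approx 321.87$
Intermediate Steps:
$D{\left(J \right)} = -9$ ($D{\left(J \right)} = -9 + \left(J + J\right) 0 J J = -9 + 2 J 0 J J = -9 + 0 J J = -9 + 0 J = -9 + 0 = -9$)
$n{\left(N,b \right)} = - \frac{1}{21}$ ($n{\left(N,b \right)} = \frac{1}{-12 - 9} = \frac{1}{-21} = - \frac{1}{21}$)
$\left(- \frac{69}{102} + \frac{215}{-155}\right) \left(-156\right) + n{\left(11,22 \right)} = \left(- \frac{69}{102} + \frac{215}{-155}\right) \left(-156\right) - \frac{1}{21} = \left(\left(-69\right) \frac{1}{102} + 215 \left(- \frac{1}{155}\right)\right) \left(-156\right) - \frac{1}{21} = \left(- \frac{23}{34} - \frac{43}{31}\right) \left(-156\right) - \frac{1}{21} = \left(- \frac{2175}{1054}\right) \left(-156\right) - \frac{1}{21} = \frac{169650}{527} - \frac{1}{21} = \frac{3562123}{11067}$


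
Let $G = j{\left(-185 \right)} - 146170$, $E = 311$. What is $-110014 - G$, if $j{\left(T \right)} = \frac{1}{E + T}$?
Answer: $\frac{4555655}{126} \approx 36156.0$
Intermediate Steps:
$j{\left(T \right)} = \frac{1}{311 + T}$
$G = - \frac{18417419}{126}$ ($G = \frac{1}{311 - 185} - 146170 = \frac{1}{126} - 146170 = - \frac{18417419}{126} \approx -1.4617 \cdot 10^{5}$)
$-110014 - G = -110014 - - \frac{18417419}{126} = -110014 + \frac{18417419}{126} = \frac{4555655}{126}$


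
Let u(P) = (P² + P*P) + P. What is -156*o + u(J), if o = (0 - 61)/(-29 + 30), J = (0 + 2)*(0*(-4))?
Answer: 9516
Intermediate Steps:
J = 0 (J = 2*0 = 0)
u(P) = P + 2*P² (u(P) = (P² + P²) + P = 2*P² + P = P + 2*P²)
o = -61 (o = -61/1 = -61*1 = -61)
-156*o + u(J) = -156*(-61) + 0*(1 + 2*0) = 9516 + 0*(1 + 0) = 9516 + 0*1 = 9516 + 0 = 9516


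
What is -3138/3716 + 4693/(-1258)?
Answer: -2673349/584341 ≈ -4.5750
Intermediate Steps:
-3138/3716 + 4693/(-1258) = -3138*1/3716 + 4693*(-1/1258) = -1569/1858 - 4693/1258 = -2673349/584341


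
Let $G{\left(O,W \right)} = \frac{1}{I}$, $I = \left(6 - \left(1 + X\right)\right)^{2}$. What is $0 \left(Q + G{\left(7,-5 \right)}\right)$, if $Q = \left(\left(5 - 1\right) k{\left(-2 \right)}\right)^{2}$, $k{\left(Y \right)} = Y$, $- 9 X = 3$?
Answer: $0$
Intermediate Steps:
$X = - \frac{1}{3}$ ($X = \left(- \frac{1}{9}\right) 3 = - \frac{1}{3} \approx -0.33333$)
$I = \frac{256}{9}$ ($I = \left(6 - \frac{2}{3}\right)^{2} = \left(\frac{16}{3}\right)^{2} = \frac{256}{9} \approx 28.444$)
$Q = 64$ ($Q = \left(\left(5 - 1\right) \left(-2\right)\right)^{2} = \left(4 \left(-2\right)\right)^{2} = \left(-8\right)^{2} = 64$)
$G{\left(O,W \right)} = \frac{9}{256}$ ($G{\left(O,W \right)} = \frac{1}{\frac{256}{9}} = \frac{9}{256}$)
$0 \left(Q + G{\left(7,-5 \right)}\right) = 0 \left(64 + \frac{9}{256}\right) = 0 \cdot \frac{16393}{256} = 0$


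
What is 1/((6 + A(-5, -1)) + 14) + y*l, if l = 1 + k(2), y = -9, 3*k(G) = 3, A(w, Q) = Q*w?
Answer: -449/25 ≈ -17.960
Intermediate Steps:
k(G) = 1 (k(G) = (⅓)*3 = 1)
l = 2 (l = 1 + 1 = 2)
1/((6 + A(-5, -1)) + 14) + y*l = 1/((6 - 1*(-5)) + 14) - 9*2 = 1/((6 + 5) + 14) - 18 = 1/(11 + 14) - 18 = 1/25 - 18 = -449/25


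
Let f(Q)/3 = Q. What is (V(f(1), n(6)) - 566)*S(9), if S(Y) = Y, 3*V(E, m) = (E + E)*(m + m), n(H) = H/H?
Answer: -5058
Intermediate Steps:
n(H) = 1
f(Q) = 3*Q
V(E, m) = 4*E*m/3 (V(E, m) = ((E + E)*(m + m))/3 = ((2*E)*(2*m))/3 = (4*E*m)/3 = 4*E*m/3)
(V(f(1), n(6)) - 566)*S(9) = ((4/3)*(3*1)*1 - 566)*9 = ((4/3)*3*1 - 566)*9 = (4 - 566)*9 = -562*9 = -5058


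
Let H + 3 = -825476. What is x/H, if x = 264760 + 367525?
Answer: -632285/825479 ≈ -0.76596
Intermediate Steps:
x = 632285
H = -825479 (H = -3 - 825476 = -825479)
x/H = 632285/(-825479) = 632285*(-1/825479) = -632285/825479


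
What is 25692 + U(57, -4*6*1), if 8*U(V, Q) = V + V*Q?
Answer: 204225/8 ≈ 25528.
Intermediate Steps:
U(V, Q) = V/8 + Q*V/8 (U(V, Q) = (V + V*Q)/8 = (V + Q*V)/8 = V/8 + Q*V/8)
25692 + U(57, -4*6*1) = 25692 + (1/8)*57*(1 - 4*6*1) = 25692 + (1/8)*57*(1 - 24*1) = 25692 + (1/8)*57*(1 - 24) = 25692 + (1/8)*57*(-23) = 25692 - 1311/8 = 204225/8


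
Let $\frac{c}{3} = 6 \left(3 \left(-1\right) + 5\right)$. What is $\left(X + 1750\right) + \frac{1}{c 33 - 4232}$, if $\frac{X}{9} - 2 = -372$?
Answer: $- \frac{4809521}{3044} \approx -1580.0$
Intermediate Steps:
$X = -3330$ ($X = 18 + 9 \left(-372\right) = 18 - 3348 = -3330$)
$c = 36$ ($c = 3 \cdot 6 \left(3 \left(-1\right) + 5\right) = 3 \cdot 6 \left(-3 + 5\right) = 3 \cdot 6 \cdot 2 = 3 \cdot 12 = 36$)
$\left(X + 1750\right) + \frac{1}{c 33 - 4232} = \left(-3330 + 1750\right) + \frac{1}{36 \cdot 33 - 4232} = -1580 + \frac{1}{1188 - 4232} = -1580 + \frac{1}{-3044} = -1580 - \frac{1}{3044} = - \frac{4809521}{3044}$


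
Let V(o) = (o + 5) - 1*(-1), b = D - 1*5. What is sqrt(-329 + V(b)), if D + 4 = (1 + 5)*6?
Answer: 2*I*sqrt(74) ≈ 17.205*I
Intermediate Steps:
D = 32 (D = -4 + (1 + 5)*6 = -4 + 6*6 = -4 + 36 = 32)
b = 27 (b = 32 - 1*5 = 32 - 5 = 27)
V(o) = 6 + o (V(o) = (5 + o) + 1 = 6 + o)
sqrt(-329 + V(b)) = sqrt(-329 + (6 + 27)) = sqrt(-329 + 33) = sqrt(-296) = 2*I*sqrt(74)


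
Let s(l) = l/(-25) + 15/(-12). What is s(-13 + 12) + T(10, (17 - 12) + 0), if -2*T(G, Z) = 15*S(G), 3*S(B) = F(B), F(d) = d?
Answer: -2621/100 ≈ -26.210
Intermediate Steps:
S(B) = B/3
T(G, Z) = -5*G/2 (T(G, Z) = -15*G/3/2 = -5*G/2)
s(l) = -5/4 - l/25 (s(l) = l*(-1/25) + 15*(-1/12) = -l/25 - 5/4 = -5/4 - l/25)
s(-13 + 12) + T(10, (17 - 12) + 0) = (-5/4 - (-13 + 12)/25) - 5/2*10 = (-5/4 - 1/25*(-1)) - 25 = (-5/4 + 1/25) - 25 = -121/100 - 25 = -2621/100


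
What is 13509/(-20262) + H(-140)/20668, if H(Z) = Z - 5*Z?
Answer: -22321441/34897918 ≈ -0.63962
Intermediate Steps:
H(Z) = -4*Z
13509/(-20262) + H(-140)/20668 = 13509/(-20262) - 4*(-140)/20668 = 13509*(-1/20262) + 560*(1/20668) = -4503/6754 + 140/5167 = -22321441/34897918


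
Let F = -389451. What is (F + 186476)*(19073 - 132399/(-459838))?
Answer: -1780217116754675/459838 ≈ -3.8714e+9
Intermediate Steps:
(F + 186476)*(19073 - 132399/(-459838)) = (-389451 + 186476)*(19073 - 132399/(-459838)) = -202975*(19073 - 132399*(-1/459838)) = -202975*(19073 + 132399/459838) = -202975*8770622573/459838 = -1780217116754675/459838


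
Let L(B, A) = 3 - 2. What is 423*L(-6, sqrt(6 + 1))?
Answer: 423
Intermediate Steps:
L(B, A) = 1
423*L(-6, sqrt(6 + 1)) = 423*1 = 423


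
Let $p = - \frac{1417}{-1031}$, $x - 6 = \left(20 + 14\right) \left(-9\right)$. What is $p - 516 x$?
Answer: $\frac{159600217}{1031} \approx 1.548 \cdot 10^{5}$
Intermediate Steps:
$x = -300$ ($x = 6 + \left(20 + 14\right) \left(-9\right) = 6 + 34 \left(-9\right) = 6 - 306 = -300$)
$p = \frac{1417}{1031}$ ($p = \left(-1417\right) \left(- \frac{1}{1031}\right) = \frac{1417}{1031} \approx 1.3744$)
$p - 516 x = \frac{1417}{1031} - -154800 = \frac{1417}{1031} + 154800 = \frac{159600217}{1031}$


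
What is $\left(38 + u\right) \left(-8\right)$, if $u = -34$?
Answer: $-32$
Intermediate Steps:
$\left(38 + u\right) \left(-8\right) = \left(38 - 34\right) \left(-8\right) = 4 \left(-8\right) = -32$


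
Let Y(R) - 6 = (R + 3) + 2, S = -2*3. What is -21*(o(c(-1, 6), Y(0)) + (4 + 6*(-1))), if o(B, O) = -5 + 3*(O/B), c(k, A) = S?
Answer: 525/2 ≈ 262.50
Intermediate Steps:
S = -6
c(k, A) = -6
Y(R) = 11 + R (Y(R) = 6 + ((R + 3) + 2) = 6 + ((3 + R) + 2) = 6 + (5 + R) = 11 + R)
o(B, O) = -5 + 3*O/B
-21*(o(c(-1, 6), Y(0)) + (4 + 6*(-1))) = -21*((-5 + 3*(11 + 0)/(-6)) + (4 + 6*(-1))) = -21*((-5 + 3*11*(-⅙)) + (4 - 6)) = -21*((-5 - 11/2) - 2) = -21*(-21/2 - 2) = -21*(-25/2) = 525/2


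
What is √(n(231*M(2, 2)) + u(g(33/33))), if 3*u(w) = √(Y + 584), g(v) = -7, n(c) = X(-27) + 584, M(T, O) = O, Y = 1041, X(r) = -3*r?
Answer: √(5985 + 15*√65)/3 ≈ 26.047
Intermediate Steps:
n(c) = 665 (n(c) = -3*(-27) + 584 = 81 + 584 = 665)
u(w) = 5*√65/3 (u(w) = √(1041 + 584)/3 = √1625/3 = (5*√65)/3 = 5*√65/3)
√(n(231*M(2, 2)) + u(g(33/33))) = √(665 + 5*√65/3)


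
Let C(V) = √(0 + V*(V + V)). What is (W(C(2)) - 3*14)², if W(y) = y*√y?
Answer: 4*(21 - 2*2^(¼))² ≈ 1387.1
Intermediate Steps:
C(V) = √2*√(V²) (C(V) = √(0 + V*(2*V)) = √(0 + 2*V²) = √(2*V²) = √2*√(V²))
W(y) = y^(3/2)
(W(C(2)) - 3*14)² = ((√2*√(2²))^(3/2) - 3*14)² = ((√2*√4)^(3/2) - 42)² = ((√2*2)^(3/2) - 42)² = ((2*√2)^(3/2) - 42)² = (4*2^(¼) - 42)² = (-42 + 4*2^(¼))²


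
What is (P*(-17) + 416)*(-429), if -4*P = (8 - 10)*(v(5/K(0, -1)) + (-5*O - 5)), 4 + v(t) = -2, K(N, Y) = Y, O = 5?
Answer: -309738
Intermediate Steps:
v(t) = -6 (v(t) = -4 - 2 = -6)
P = -18 (P = -(8 - 10)*(-6 + (-5*5 - 5))/4 = -(-1)*(-6 + (-25 - 5))/2 = -(-1)*(-6 - 30)/2 = -(-1)*(-36)/2 = -¼*72 = -18)
(P*(-17) + 416)*(-429) = (-18*(-17) + 416)*(-429) = (306 + 416)*(-429) = 722*(-429) = -309738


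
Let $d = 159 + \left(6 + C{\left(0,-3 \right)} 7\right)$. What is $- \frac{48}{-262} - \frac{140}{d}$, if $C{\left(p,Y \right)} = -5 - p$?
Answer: $- \frac{1522}{1703} \approx -0.89372$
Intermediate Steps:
$d = 130$ ($d = 159 + \left(6 + \left(-5 - 0\right) 7\right) = 159 + \left(6 + \left(-5 + 0\right) 7\right) = 159 + \left(6 - 35\right) = 159 - 29 = 130$)
$- \frac{48}{-262} - \frac{140}{d} = - \frac{48}{-262} - \frac{140}{130} = \left(-48\right) \left(- \frac{1}{262}\right) - \frac{14}{13} = \frac{24}{131} - \frac{14}{13} = - \frac{1522}{1703}$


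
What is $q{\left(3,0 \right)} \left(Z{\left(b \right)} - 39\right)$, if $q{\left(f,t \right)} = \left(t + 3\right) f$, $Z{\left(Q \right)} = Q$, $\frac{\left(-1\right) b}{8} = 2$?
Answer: $-495$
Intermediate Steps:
$b = -16$ ($b = \left(-8\right) 2 = -16$)
$q{\left(f,t \right)} = f \left(3 + t\right)$ ($q{\left(f,t \right)} = \left(3 + t\right) f = f \left(3 + t\right)$)
$q{\left(3,0 \right)} \left(Z{\left(b \right)} - 39\right) = 3 \left(3 + 0\right) \left(-16 - 39\right) = 3 \cdot 3 \left(-55\right) = 9 \left(-55\right) = -495$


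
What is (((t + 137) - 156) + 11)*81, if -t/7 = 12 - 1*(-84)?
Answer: -55080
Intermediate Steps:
t = -672 (t = -7*(12 - 1*(-84)) = -7*(12 + 84) = -7*96 = -672)
(((t + 137) - 156) + 11)*81 = (((-672 + 137) - 156) + 11)*81 = ((-535 - 156) + 11)*81 = (-691 + 11)*81 = -680*81 = -55080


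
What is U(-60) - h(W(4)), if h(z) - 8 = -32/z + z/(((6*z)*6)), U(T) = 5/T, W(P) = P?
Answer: -⅑ ≈ -0.11111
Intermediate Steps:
h(z) = 289/36 - 32/z (h(z) = 8 + (-32/z + z/(((6*z)*6))) = 8 + (-32/z + z/((36*z))) = 8 + (-32/z + z*(1/(36*z))) = 8 + (-32/z + 1/36) = 8 + (1/36 - 32/z) = 289/36 - 32/z)
U(-60) - h(W(4)) = 5/(-60) - (289/36 - 32/4) = 5*(-1/60) - (289/36 - 32*¼) = -1/12 - (289/36 - 8) = -1/12 - 1*1/36 = -1/12 - 1/36 = -⅑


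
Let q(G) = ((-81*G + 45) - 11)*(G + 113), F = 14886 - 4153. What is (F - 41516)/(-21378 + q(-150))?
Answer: 30783/472186 ≈ 0.065193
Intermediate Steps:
F = 10733
q(G) = (34 - 81*G)*(113 + G) (q(G) = ((45 - 81*G) - 11)*(113 + G) = (34 - 81*G)*(113 + G))
(F - 41516)/(-21378 + q(-150)) = (10733 - 41516)/(-21378 + (3842 - 9119*(-150) - 81*(-150)**2)) = -30783/(-21378 + (3842 + 1367850 - 81*22500)) = -30783/(-21378 + (3842 + 1367850 - 1822500)) = -30783/(-21378 - 450808) = -30783/(-472186) = -30783*(-1/472186) = 30783/472186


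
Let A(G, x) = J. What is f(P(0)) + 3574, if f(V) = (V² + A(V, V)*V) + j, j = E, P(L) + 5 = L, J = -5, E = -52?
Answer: 3572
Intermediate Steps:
A(G, x) = -5
P(L) = -5 + L
j = -52
f(V) = -52 + V² - 5*V (f(V) = (V² - 5*V) - 52 = -52 + V² - 5*V)
f(P(0)) + 3574 = (-52 + (-5 + 0)² - 5*(-5 + 0)) + 3574 = (-52 + (-5)² - 5*(-5)) + 3574 = (-52 + 25 + 25) + 3574 = -2 + 3574 = 3572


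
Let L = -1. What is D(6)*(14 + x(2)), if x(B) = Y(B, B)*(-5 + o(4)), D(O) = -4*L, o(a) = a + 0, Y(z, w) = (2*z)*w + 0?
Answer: 24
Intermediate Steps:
Y(z, w) = 2*w*z (Y(z, w) = 2*w*z + 0 = 2*w*z)
o(a) = a
D(O) = 4 (D(O) = -4*(-1) = 4)
x(B) = -2*B**2 (x(B) = (2*B*B)*(-5 + 4) = (2*B**2)*(-1) = -2*B**2)
D(6)*(14 + x(2)) = 4*(14 - 2*2**2) = 4*(14 - 2*4) = 4*(14 - 8) = 4*6 = 24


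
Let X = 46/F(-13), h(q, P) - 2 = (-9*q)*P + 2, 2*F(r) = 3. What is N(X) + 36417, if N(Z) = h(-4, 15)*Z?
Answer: 159299/3 ≈ 53100.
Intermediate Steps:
F(r) = 3/2 (F(r) = (½)*3 = 3/2)
h(q, P) = 4 - 9*P*q (h(q, P) = 2 + ((-9*q)*P + 2) = 2 + (-9*P*q + 2) = 2 + (2 - 9*P*q) = 4 - 9*P*q)
X = 92/3 (X = 46/(3/2) = 46*(⅔) = 92/3 ≈ 30.667)
N(Z) = 544*Z (N(Z) = (4 - 9*15*(-4))*Z = (4 + 540)*Z = 544*Z)
N(X) + 36417 = 544*(92/3) + 36417 = 50048/3 + 36417 = 159299/3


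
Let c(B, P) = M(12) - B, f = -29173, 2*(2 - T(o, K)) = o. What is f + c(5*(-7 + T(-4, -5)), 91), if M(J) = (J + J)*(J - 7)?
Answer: -29038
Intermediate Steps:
T(o, K) = 2 - o/2
M(J) = 2*J*(-7 + J) (M(J) = (2*J)*(-7 + J) = 2*J*(-7 + J))
c(B, P) = 120 - B (c(B, P) = 2*12*(-7 + 12) - B = 2*12*5 - B = 120 - B)
f + c(5*(-7 + T(-4, -5)), 91) = -29173 + (120 - 5*(-7 + (2 - ½*(-4)))) = -29173 + (120 - 5*(-7 + (2 + 2))) = -29173 + (120 - 5*(-7 + 4)) = -29173 + (120 - 5*(-3)) = -29173 + (120 - 1*(-15)) = -29173 + (120 + 15) = -29173 + 135 = -29038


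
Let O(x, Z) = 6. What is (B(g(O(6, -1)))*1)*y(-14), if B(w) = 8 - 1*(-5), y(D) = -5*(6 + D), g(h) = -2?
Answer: 520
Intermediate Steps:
y(D) = -30 - 5*D
B(w) = 13 (B(w) = 8 + 5 = 13)
(B(g(O(6, -1)))*1)*y(-14) = (13*1)*(-30 - 5*(-14)) = 13*(-30 + 70) = 13*40 = 520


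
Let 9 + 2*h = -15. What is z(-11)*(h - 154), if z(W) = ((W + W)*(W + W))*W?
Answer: 883784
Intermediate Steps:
h = -12 (h = -9/2 + (½)*(-15) = -9/2 - 15/2 = -12)
z(W) = 4*W³ (z(W) = ((2*W)*(2*W))*W = (4*W²)*W = 4*W³)
z(-11)*(h - 154) = (4*(-11)³)*(-12 - 154) = (4*(-1331))*(-166) = -5324*(-166) = 883784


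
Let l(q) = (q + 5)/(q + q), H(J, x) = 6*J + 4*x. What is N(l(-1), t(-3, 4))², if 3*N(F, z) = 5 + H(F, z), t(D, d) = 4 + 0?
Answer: 9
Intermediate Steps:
H(J, x) = 4*x + 6*J
l(q) = (5 + q)/(2*q) (l(q) = (5 + q)/((2*q)) = (5 + q)*(1/(2*q)) = (5 + q)/(2*q))
t(D, d) = 4
N(F, z) = 5/3 + 2*F + 4*z/3 (N(F, z) = (5 + (4*z + 6*F))/3 = (5 + 4*z + 6*F)/3 = 5/3 + 2*F + 4*z/3)
N(l(-1), t(-3, 4))² = (5/3 + 2*((½)*(5 - 1)/(-1)) + (4/3)*4)² = (5/3 + 2*((½)*(-1)*4) + 16/3)² = (5/3 + 2*(-2) + 16/3)² = (5/3 - 4 + 16/3)² = 3² = 9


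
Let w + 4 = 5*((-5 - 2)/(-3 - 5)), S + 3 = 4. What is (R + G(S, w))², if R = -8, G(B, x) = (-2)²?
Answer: 16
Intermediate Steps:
S = 1 (S = -3 + 4 = 1)
w = 3/8 (w = -4 + 5*((-5 - 2)/(-3 - 5)) = -4 + 5*(-7/(-8)) = -4 + 5*(-7*(-⅛)) = -4 + 5*(7/8) = -4 + 35/8 = 3/8 ≈ 0.37500)
G(B, x) = 4
(R + G(S, w))² = (-8 + 4)² = (-4)² = 16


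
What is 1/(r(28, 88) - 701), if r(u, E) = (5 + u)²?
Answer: 1/388 ≈ 0.0025773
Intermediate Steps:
1/(r(28, 88) - 701) = 1/((5 + 28)² - 701) = 1/(33² - 701) = 1/(1089 - 701) = 1/388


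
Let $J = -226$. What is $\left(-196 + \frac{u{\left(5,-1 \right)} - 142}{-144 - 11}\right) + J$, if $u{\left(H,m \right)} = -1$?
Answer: $- \frac{65267}{155} \approx -421.08$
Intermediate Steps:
$\left(-196 + \frac{u{\left(5,-1 \right)} - 142}{-144 - 11}\right) + J = \left(-196 + \frac{-1 - 142}{-144 - 11}\right) - 226 = \left(-196 - \frac{143}{-155}\right) - 226 = \left(-196 - - \frac{143}{155}\right) - 226 = \left(-196 + \frac{143}{155}\right) - 226 = - \frac{30237}{155} - 226 = - \frac{65267}{155}$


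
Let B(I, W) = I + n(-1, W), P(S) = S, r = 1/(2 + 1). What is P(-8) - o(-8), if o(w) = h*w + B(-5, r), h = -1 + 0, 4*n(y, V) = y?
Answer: -43/4 ≈ -10.750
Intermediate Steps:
n(y, V) = y/4
h = -1
r = ⅓ (r = 1/3 = ⅓ ≈ 0.33333)
B(I, W) = -¼ + I (B(I, W) = I + (¼)*(-1) = I - ¼ = -¼ + I)
o(w) = -21/4 - w (o(w) = -w + (-¼ - 5) = -w - 21/4 = -21/4 - w)
P(-8) - o(-8) = -8 - (-21/4 - 1*(-8)) = -8 - (-21/4 + 8) = -8 - 1*11/4 = -8 - 11/4 = -43/4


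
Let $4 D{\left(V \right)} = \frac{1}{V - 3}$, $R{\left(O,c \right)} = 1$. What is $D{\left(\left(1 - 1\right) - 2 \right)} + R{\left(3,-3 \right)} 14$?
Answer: $\frac{279}{20} \approx 13.95$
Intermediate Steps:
$D{\left(V \right)} = \frac{1}{4 \left(-3 + V\right)}$ ($D{\left(V \right)} = \frac{1}{4 \left(V - 3\right)} = \frac{1}{4 \left(-3 + V\right)}$)
$D{\left(\left(1 - 1\right) - 2 \right)} + R{\left(3,-3 \right)} 14 = \frac{1}{4 \left(-3 + \left(\left(1 - 1\right) - 2\right)\right)} + 1 \cdot 14 = \frac{1}{4 \left(-3 + \left(0 - 2\right)\right)} + 14 = \frac{1}{4 \left(-3 - 2\right)} + 14 = \frac{1}{4 \left(-5\right)} + 14 = \frac{1}{4} \left(- \frac{1}{5}\right) + 14 = - \frac{1}{20} + 14 = \frac{279}{20}$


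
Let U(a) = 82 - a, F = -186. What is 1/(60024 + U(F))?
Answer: 1/60292 ≈ 1.6586e-5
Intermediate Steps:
1/(60024 + U(F)) = 1/(60024 + (82 - 1*(-186))) = 1/(60024 + (82 + 186)) = 1/(60024 + 268) = 1/60292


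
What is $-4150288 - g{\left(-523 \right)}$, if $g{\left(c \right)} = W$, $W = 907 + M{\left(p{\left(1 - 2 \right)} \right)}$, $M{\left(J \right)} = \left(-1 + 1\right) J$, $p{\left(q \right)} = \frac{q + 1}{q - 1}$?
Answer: $-4151195$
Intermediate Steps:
$p{\left(q \right)} = \frac{1 + q}{-1 + q}$
$M{\left(J \right)} = 0$ ($M{\left(J \right)} = 0 J = 0$)
$W = 907$ ($W = 907 + 0 = 907$)
$g{\left(c \right)} = 907$
$-4150288 - g{\left(-523 \right)} = -4150288 - 907 = -4151195$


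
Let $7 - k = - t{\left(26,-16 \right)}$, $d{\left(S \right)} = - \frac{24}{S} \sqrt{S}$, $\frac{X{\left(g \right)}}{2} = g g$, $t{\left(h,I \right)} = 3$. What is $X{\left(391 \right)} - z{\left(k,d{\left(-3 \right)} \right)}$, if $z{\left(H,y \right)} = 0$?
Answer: $305762$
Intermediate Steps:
$X{\left(g \right)} = 2 g^{2}$ ($X{\left(g \right)} = 2 g g = 2 g^{2}$)
$d{\left(S \right)} = - \frac{24}{\sqrt{S}}$
$k = 10$ ($k = 7 - \left(-1\right) 3 = 7 - -3 = 7 + 3 = 10$)
$X{\left(391 \right)} - z{\left(k,d{\left(-3 \right)} \right)} = 2 \cdot 391^{2} - 0 = 2 \cdot 152881 + 0 = 305762 + 0 = 305762$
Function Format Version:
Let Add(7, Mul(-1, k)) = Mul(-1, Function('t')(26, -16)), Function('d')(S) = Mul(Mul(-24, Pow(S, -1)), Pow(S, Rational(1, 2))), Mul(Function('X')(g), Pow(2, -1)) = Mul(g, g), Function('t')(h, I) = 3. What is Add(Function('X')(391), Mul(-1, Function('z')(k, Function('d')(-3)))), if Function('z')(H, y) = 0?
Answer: 305762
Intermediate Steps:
Function('X')(g) = Mul(2, Pow(g, 2)) (Function('X')(g) = Mul(2, Mul(g, g)) = Mul(2, Pow(g, 2)))
Function('d')(S) = Mul(-24, Pow(S, Rational(-1, 2)))
k = 10 (k = Add(7, Mul(-1, Mul(-1, 3))) = Add(7, Mul(-1, -3)) = Add(7, 3) = 10)
Add(Function('X')(391), Mul(-1, Function('z')(k, Function('d')(-3)))) = Add(Mul(2, Pow(391, 2)), Mul(-1, 0)) = Add(Mul(2, 152881), 0) = Add(305762, 0) = 305762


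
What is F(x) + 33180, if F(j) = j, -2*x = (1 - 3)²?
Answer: 33178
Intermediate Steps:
x = -2 (x = -(1 - 3)²/2 = -½*(-2)² = -½*4 = -2)
F(x) + 33180 = -2 + 33180 = 33178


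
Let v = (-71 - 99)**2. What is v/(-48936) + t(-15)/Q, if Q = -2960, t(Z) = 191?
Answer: -11861347/18106320 ≈ -0.65509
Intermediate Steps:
v = 28900 (v = (-170)**2 = 28900)
v/(-48936) + t(-15)/Q = 28900/(-48936) + 191/(-2960) = 28900*(-1/48936) + 191*(-1/2960) = -7225/12234 - 191/2960 = -11861347/18106320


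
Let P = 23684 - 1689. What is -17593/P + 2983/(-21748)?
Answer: -448223649/478347260 ≈ -0.93703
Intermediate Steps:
P = 21995
-17593/P + 2983/(-21748) = -17593/21995 + 2983/(-21748) = -17593*1/21995 + 2983*(-1/21748) = -17593/21995 - 2983/21748 = -448223649/478347260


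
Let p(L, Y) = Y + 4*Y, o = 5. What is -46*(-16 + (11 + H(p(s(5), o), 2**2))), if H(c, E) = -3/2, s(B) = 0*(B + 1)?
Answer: 299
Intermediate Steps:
s(B) = 0 (s(B) = 0*(1 + B) = 0)
p(L, Y) = 5*Y
H(c, E) = -3/2 (H(c, E) = -3*1/2 = -3/2)
-46*(-16 + (11 + H(p(s(5), o), 2**2))) = -46*(-16 + (11 - 3/2)) = -46*(-16 + 19/2) = -46*(-13/2) = 299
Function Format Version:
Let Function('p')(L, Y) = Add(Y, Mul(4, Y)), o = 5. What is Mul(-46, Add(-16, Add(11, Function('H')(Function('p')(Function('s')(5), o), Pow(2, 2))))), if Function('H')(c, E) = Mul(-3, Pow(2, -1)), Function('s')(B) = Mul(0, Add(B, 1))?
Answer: 299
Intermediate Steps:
Function('s')(B) = 0 (Function('s')(B) = Mul(0, Add(1, B)) = 0)
Function('p')(L, Y) = Mul(5, Y)
Function('H')(c, E) = Rational(-3, 2) (Function('H')(c, E) = Mul(-3, Rational(1, 2)) = Rational(-3, 2))
Mul(-46, Add(-16, Add(11, Function('H')(Function('p')(Function('s')(5), o), Pow(2, 2))))) = Mul(-46, Add(-16, Add(11, Rational(-3, 2)))) = Mul(-46, Add(-16, Rational(19, 2))) = Mul(-46, Rational(-13, 2)) = 299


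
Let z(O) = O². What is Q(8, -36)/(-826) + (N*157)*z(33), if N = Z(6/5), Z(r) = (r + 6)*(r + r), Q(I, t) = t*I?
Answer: 30504322368/10325 ≈ 2.9544e+6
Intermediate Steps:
Q(I, t) = I*t
Z(r) = 2*r*(6 + r) (Z(r) = (6 + r)*(2*r) = 2*r*(6 + r))
N = 432/25 (N = 2*(6/5)*(6 + 6/5) = 2*(6/5)*(36/5) = 432/25 ≈ 17.280)
Q(8, -36)/(-826) + (N*157)*z(33) = (8*(-36))/(-826) + ((432/25)*157)*33² = -288*(-1/826) + (67824/25)*1089 = 144/413 + 73860336/25 = 30504322368/10325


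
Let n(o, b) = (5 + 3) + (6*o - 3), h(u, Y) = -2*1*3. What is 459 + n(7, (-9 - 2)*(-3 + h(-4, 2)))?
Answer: 506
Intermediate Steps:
h(u, Y) = -6 (h(u, Y) = -2*3 = -6)
n(o, b) = 5 + 6*o (n(o, b) = 8 + (-3 + 6*o) = 5 + 6*o)
459 + n(7, (-9 - 2)*(-3 + h(-4, 2))) = 459 + (5 + 6*7) = 459 + (5 + 42) = 459 + 47 = 506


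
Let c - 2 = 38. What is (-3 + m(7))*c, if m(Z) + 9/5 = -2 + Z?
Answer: 8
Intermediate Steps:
c = 40 (c = 2 + 38 = 40)
m(Z) = -19/5 + Z (m(Z) = -9/5 + (-2 + Z) = -19/5 + Z)
(-3 + m(7))*c = (-3 + (-19/5 + 7))*40 = (-3 + 16/5)*40 = (⅕)*40 = 8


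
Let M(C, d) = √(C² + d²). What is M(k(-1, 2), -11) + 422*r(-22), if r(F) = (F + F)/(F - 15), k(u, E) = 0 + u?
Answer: 18568/37 + √122 ≈ 512.88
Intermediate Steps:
k(u, E) = u
r(F) = 2*F/(-15 + F) (r(F) = (2*F)/(-15 + F) = 2*F/(-15 + F))
M(k(-1, 2), -11) + 422*r(-22) = √((-1)² + (-11)²) + 422*(2*(-22)/(-15 - 22)) = √(1 + 121) + 422*(2*(-22)/(-37)) = √122 + 422*(2*(-22)*(-1/37)) = √122 + 422*(44/37) = √122 + 18568/37 = 18568/37 + √122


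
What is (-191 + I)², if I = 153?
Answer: 1444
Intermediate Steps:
(-191 + I)² = (-191 + 153)² = (-38)² = 1444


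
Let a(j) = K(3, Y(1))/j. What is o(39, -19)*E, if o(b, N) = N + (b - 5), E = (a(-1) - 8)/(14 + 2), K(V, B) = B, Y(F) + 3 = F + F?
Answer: -105/16 ≈ -6.5625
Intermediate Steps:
Y(F) = -3 + 2*F (Y(F) = -3 + (F + F) = -3 + 2*F)
a(j) = -1/j (a(j) = (-3 + 2*1)/j = (-3 + 2)/j = -1/j)
E = -7/16 (E = (-1/(-1) - 8)/(14 + 2) = (-1*(-1) - 8)/16 = (1 - 8)*(1/16) = -7*1/16 = -7/16 ≈ -0.43750)
o(b, N) = -5 + N + b (o(b, N) = N + (-5 + b) = -5 + N + b)
o(39, -19)*E = (-5 - 19 + 39)*(-7/16) = 15*(-7/16) = -105/16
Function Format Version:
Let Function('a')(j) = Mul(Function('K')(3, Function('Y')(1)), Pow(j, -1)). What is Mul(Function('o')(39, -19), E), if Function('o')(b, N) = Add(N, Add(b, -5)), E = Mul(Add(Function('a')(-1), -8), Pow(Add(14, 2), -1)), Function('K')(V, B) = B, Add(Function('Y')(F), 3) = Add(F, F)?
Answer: Rational(-105, 16) ≈ -6.5625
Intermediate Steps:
Function('Y')(F) = Add(-3, Mul(2, F)) (Function('Y')(F) = Add(-3, Add(F, F)) = Add(-3, Mul(2, F)))
Function('a')(j) = Mul(-1, Pow(j, -1)) (Function('a')(j) = Mul(Add(-3, Mul(2, 1)), Pow(j, -1)) = Mul(Add(-3, 2), Pow(j, -1)) = Mul(-1, Pow(j, -1)))
E = Rational(-7, 16) (E = Mul(Add(Mul(-1, Pow(-1, -1)), -8), Pow(Add(14, 2), -1)) = Mul(Add(Mul(-1, -1), -8), Pow(16, -1)) = Mul(Add(1, -8), Rational(1, 16)) = Mul(-7, Rational(1, 16)) = Rational(-7, 16) ≈ -0.43750)
Function('o')(b, N) = Add(-5, N, b) (Function('o')(b, N) = Add(N, Add(-5, b)) = Add(-5, N, b))
Mul(Function('o')(39, -19), E) = Mul(Add(-5, -19, 39), Rational(-7, 16)) = Mul(15, Rational(-7, 16)) = Rational(-105, 16)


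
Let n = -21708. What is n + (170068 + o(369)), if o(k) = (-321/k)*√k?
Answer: 148360 - 107*√41/41 ≈ 1.4834e+5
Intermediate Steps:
o(k) = -321/√k
n + (170068 + o(369)) = -21708 + (170068 - 107*√41/41) = 148360 - 107*√41/41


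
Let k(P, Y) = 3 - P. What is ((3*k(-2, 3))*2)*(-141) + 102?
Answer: -4128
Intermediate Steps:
((3*k(-2, 3))*2)*(-141) + 102 = ((3*(3 - 1*(-2)))*2)*(-141) + 102 = ((3*(3 + 2))*2)*(-141) + 102 = ((3*5)*2)*(-141) + 102 = (15*2)*(-141) + 102 = 30*(-141) + 102 = -4230 + 102 = -4128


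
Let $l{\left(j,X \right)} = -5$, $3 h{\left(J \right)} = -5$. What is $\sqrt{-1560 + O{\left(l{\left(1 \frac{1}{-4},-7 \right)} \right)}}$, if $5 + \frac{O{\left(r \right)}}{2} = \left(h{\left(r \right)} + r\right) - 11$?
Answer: $\frac{4 i \sqrt{903}}{3} \approx 40.067 i$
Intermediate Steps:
$h{\left(J \right)} = - \frac{5}{3}$ ($h{\left(J \right)} = \frac{1}{3} \left(-5\right) = - \frac{5}{3}$)
$O{\left(r \right)} = - \frac{106}{3} + 2 r$ ($O{\left(r \right)} = -10 + 2 \left(\left(- \frac{5}{3} + r\right) - 11\right) = -10 + 2 \left(- \frac{38}{3} + r\right) = -10 + \left(- \frac{76}{3} + 2 r\right) = - \frac{106}{3} + 2 r$)
$\sqrt{-1560 + O{\left(l{\left(1 \frac{1}{-4},-7 \right)} \right)}} = \sqrt{-1560 + \left(- \frac{106}{3} + 2 \left(-5\right)\right)} = \sqrt{-1560 - \frac{136}{3}} = \sqrt{- \frac{4816}{3}} = \frac{4 i \sqrt{903}}{3}$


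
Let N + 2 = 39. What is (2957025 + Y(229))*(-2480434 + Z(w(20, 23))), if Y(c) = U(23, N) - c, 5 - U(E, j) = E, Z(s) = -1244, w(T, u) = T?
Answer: -7337770913484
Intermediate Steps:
N = 37 (N = -2 + 39 = 37)
U(E, j) = 5 - E
Y(c) = -18 - c (Y(c) = (5 - 1*23) - c = (5 - 23) - c = -18 - c)
(2957025 + Y(229))*(-2480434 + Z(w(20, 23))) = (2957025 + (-18 - 1*229))*(-2480434 - 1244) = (2957025 + (-18 - 229))*(-2481678) = (2957025 - 247)*(-2481678) = 2956778*(-2481678) = -7337770913484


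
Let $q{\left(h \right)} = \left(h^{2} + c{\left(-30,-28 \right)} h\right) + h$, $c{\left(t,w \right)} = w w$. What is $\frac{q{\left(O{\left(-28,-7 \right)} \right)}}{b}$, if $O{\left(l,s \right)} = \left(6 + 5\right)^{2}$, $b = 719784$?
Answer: $\frac{18271}{119964} \approx 0.1523$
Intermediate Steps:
$c{\left(t,w \right)} = w^{2}$
$O{\left(l,s \right)} = 121$ ($O{\left(l,s \right)} = 11^{2} = 121$)
$q{\left(h \right)} = h^{2} + 785 h$ ($q{\left(h \right)} = \left(h^{2} + \left(-28\right)^{2} h\right) + h = \left(h^{2} + 784 h\right) + h = h^{2} + 785 h$)
$\frac{q{\left(O{\left(-28,-7 \right)} \right)}}{b} = \frac{121 \left(785 + 121\right)}{719784} = 121 \cdot 906 \cdot \frac{1}{719784} = 109626 \cdot \frac{1}{719784} = \frac{18271}{119964}$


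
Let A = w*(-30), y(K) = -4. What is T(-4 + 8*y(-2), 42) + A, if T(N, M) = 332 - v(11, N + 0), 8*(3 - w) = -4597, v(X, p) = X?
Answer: -68031/4 ≈ -17008.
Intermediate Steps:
w = 4621/8 (w = 3 - ⅛*(-4597) = 3 + 4597/8 = 4621/8 ≈ 577.63)
T(N, M) = 321 (T(N, M) = 332 - 1*11 = 332 - 11 = 321)
A = -69315/4 (A = (4621/8)*(-30) = -69315/4 ≈ -17329.)
T(-4 + 8*y(-2), 42) + A = 321 - 69315/4 = -68031/4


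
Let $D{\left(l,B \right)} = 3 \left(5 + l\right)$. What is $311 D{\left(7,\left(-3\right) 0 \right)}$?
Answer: $11196$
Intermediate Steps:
$D{\left(l,B \right)} = 15 + 3 l$
$311 D{\left(7,\left(-3\right) 0 \right)} = 311 \left(15 + 3 \cdot 7\right) = 311 \left(15 + 21\right) = 311 \cdot 36 = 11196$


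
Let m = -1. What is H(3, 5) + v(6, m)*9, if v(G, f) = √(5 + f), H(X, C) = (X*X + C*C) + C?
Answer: 57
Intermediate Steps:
H(X, C) = C + C² + X² (H(X, C) = (X² + C²) + C = (C² + X²) + C = C + C² + X²)
H(3, 5) + v(6, m)*9 = (5 + 5² + 3²) + √(5 - 1)*9 = (5 + 25 + 9) + √4*9 = 39 + 2*9 = 39 + 18 = 57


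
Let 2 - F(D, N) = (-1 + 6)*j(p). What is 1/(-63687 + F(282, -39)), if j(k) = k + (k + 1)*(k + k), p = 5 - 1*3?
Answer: -1/63755 ≈ -1.5685e-5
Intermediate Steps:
p = 2 (p = 5 - 3 = 2)
j(k) = k + 2*k*(1 + k) (j(k) = k + (1 + k)*(2*k) = k + 2*k*(1 + k))
F(D, N) = -68 (F(D, N) = 2 - (-1 + 6)*2*(3 + 2*2) = 2 - 5*2*(3 + 4) = 2 - 5*2*7 = 2 - 5*14 = 2 - 1*70 = 2 - 70 = -68)
1/(-63687 + F(282, -39)) = 1/(-63687 - 68) = 1/(-63755) = -1/63755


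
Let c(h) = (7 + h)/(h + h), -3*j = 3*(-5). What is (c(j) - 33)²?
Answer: 25281/25 ≈ 1011.2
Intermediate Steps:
j = 5 (j = -(-5) = -⅓*(-15) = 5)
c(h) = (7 + h)/(2*h) (c(h) = (7 + h)/((2*h)) = (7 + h)*(1/(2*h)) = (7 + h)/(2*h))
(c(j) - 33)² = ((½)*(7 + 5)/5 - 33)² = ((½)*(⅕)*12 - 33)² = (6/5 - 33)² = (-159/5)² = 25281/25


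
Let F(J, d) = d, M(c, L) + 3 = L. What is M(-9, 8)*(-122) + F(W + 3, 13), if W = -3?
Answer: -597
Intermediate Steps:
M(c, L) = -3 + L
M(-9, 8)*(-122) + F(W + 3, 13) = (-3 + 8)*(-122) + 13 = 5*(-122) + 13 = -610 + 13 = -597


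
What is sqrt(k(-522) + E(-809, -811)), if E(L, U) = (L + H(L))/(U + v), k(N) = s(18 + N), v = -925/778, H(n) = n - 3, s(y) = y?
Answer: I*sqrt(200438275684402)/631883 ≈ 22.405*I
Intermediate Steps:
H(n) = -3 + n
v = -925/778 (v = -925*1/778 = -925/778 ≈ -1.1889)
k(N) = 18 + N
E(L, U) = (-3 + 2*L)/(-925/778 + U) (E(L, U) = (L + (-3 + L))/(U - 925/778) = (-3 + 2*L)/(-925/778 + U))
sqrt(k(-522) + E(-809, -811)) = sqrt((18 - 522) + 778*(-3 + 2*(-809))/(-925 + 778*(-811))) = sqrt(-504 + 778*(-3 - 1618)/(-925 - 630958)) = sqrt(-504 + 778*(-1621)/(-631883)) = sqrt(-504 + 778*(-1/631883)*(-1621)) = sqrt(-504 + 1261138/631883) = sqrt(-317207894/631883) = I*sqrt(200438275684402)/631883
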